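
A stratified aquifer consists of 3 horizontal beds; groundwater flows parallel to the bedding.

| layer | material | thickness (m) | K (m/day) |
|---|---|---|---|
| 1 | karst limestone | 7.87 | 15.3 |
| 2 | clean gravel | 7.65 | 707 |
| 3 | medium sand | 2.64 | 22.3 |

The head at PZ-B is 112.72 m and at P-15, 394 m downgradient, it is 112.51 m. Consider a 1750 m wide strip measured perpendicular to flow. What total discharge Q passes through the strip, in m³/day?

5210

Flow is parallel to layering, so each bed carries its own Darcy discharge and the transmissivities add.
Σ(K_i·b_i) = 15.3×7.87 + 707×7.65 + 22.3×2.64 = 5588 m²/day.
Hydraulic gradient i = (112.72 − 112.51) / 394 = 0.21 / 394 = 0.0005330.
Q = Σ(K_i·b_i) · W · i = 5588 × 1750 × 0.0005330 = 5212 m³/day.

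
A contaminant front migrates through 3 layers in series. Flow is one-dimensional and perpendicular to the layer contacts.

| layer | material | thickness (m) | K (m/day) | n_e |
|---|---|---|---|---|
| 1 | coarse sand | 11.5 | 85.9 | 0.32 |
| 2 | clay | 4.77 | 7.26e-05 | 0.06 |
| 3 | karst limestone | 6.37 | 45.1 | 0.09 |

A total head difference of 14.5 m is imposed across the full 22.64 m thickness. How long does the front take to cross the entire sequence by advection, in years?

56.3

With flow normal to the layers, continuity requires the same specific discharge q through every layer.
Σ(b_i/K_i) = 11.5/85.9 + 4.77/7.26e-05 + 6.37/45.1 = 65703 d.
q = Δh / Σ(b_i/K_i) = 14.5 / 65703 = 0.0002207 m/day.
In each layer the seepage velocity is v_i = q/n_i, so the layer transit time is t_i = b_i·n_i / q:
  layer 1 (coarse sand): t_1 = 11.5 × 0.32 / 0.0002207 = 16675 d
  layer 2 (clay): t_2 = 4.77 × 0.06 / 0.0002207 = 1297 d
  layer 3 (karst limestone): t_3 = 6.37 × 0.09 / 0.0002207 = 2598 d
Total t = Σ t_i = 20569 days = 56.32 years.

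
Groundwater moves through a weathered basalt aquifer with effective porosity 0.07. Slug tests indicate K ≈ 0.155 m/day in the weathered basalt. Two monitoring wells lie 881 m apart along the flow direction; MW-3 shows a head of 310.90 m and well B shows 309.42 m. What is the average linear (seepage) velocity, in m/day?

0.00372

Hydraulic gradient i = (310.90 − 309.42) / 881 = 1.48 / 881 = 0.001680.
Darcy flux q = K · i = 0.1550 × 0.001680 = 0.0002604 m/day.
Seepage velocity v = q / n_e = 0.0002604 / 0.07 = 0.003720 m/day.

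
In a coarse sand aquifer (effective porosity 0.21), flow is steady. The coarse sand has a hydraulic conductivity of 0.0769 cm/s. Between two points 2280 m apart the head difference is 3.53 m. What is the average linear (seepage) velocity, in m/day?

0.490

Convert K: 0.0769 cm/s × 864 = 66.44 m/day.
Hydraulic gradient i = Δh / L = 3.53 / 2280 = 0.001548.
Darcy flux q = K · i = 66.44 × 0.001548 = 0.1029 m/day.
Seepage velocity v = q / n_e = 0.1029 / 0.21 = 0.4898 m/day.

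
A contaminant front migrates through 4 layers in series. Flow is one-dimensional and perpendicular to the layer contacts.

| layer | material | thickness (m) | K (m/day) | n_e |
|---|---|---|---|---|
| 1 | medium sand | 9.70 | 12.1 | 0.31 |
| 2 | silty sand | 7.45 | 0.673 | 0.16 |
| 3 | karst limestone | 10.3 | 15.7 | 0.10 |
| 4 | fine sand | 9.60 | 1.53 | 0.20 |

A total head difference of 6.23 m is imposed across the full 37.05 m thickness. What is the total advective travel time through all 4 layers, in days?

21.6

With flow normal to the layers, continuity requires the same specific discharge q through every layer.
Σ(b_i/K_i) = 9.70/12.1 + 7.45/0.673 + 10.3/15.7 + 9.60/1.53 = 18.80 d.
q = Δh / Σ(b_i/K_i) = 6.23 / 18.80 = 0.3313 m/day.
In each layer the seepage velocity is v_i = q/n_i, so the layer transit time is t_i = b_i·n_i / q:
  layer 1 (medium sand): t_1 = 9.70 × 0.31 / 0.3313 = 9.075 d
  layer 2 (silty sand): t_2 = 7.45 × 0.16 / 0.3313 = 3.597 d
  layer 3 (karst limestone): t_3 = 10.3 × 0.10 / 0.3313 = 3.109 d
  layer 4 (fine sand): t_4 = 9.60 × 0.20 / 0.3313 = 5.795 d
Total t = Σ t_i = 21.58 days.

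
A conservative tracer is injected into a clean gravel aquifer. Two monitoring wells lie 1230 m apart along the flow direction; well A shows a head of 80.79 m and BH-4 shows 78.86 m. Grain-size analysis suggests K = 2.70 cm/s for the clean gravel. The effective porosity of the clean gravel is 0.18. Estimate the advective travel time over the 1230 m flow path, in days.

60.5

Convert K: 2.70 cm/s × 864 = 2333 m/day.
Hydraulic gradient i = (80.79 − 78.86) / 1230 = 1.93 / 1230 = 0.001569.
Darcy flux q = K · i = 2333 × 0.001569 = 3.660 m/day.
Seepage velocity v = q / n_e = 3.660 / 0.18 = 20.34 m/day.
Travel time t = L / v = 1230 / 20.34 = 60.49 days.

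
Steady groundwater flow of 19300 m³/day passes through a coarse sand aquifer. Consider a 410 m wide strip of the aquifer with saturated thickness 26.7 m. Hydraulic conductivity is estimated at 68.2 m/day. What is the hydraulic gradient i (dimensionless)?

0.0259

Cross-sectional area A = 410 × 26.7 = 10947 m².
From Q = K·A·i, i = Q / (K·A) = 19300 / (68.20 × 10947) = 0.02585.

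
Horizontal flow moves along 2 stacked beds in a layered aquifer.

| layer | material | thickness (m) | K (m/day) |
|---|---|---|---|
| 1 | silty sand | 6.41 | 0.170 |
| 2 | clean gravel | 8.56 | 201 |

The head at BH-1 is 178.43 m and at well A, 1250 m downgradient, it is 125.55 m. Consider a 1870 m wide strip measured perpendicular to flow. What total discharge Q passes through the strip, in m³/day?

136000

Flow is parallel to layering, so each bed carries its own Darcy discharge and the transmissivities add.
Σ(K_i·b_i) = 0.170×6.41 + 201×8.56 = 1722 m²/day.
Hydraulic gradient i = (178.43 − 125.55) / 1250 = 52.88 / 1250 = 0.04230.
Q = Σ(K_i·b_i) · W · i = 1722 × 1870 × 0.04230 = 1.362e+05 m³/day.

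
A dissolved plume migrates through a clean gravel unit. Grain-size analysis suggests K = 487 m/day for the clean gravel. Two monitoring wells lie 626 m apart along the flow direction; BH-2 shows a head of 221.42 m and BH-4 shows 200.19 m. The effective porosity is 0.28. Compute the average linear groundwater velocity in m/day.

Hydraulic gradient i = (221.42 − 200.19) / 626 = 21.23 / 626 = 0.03391.
Darcy flux q = K · i = 487.0 × 0.03391 = 16.52 m/day.
Seepage velocity v = q / n_e = 16.52 / 0.28 = 58.99 m/day.

59.0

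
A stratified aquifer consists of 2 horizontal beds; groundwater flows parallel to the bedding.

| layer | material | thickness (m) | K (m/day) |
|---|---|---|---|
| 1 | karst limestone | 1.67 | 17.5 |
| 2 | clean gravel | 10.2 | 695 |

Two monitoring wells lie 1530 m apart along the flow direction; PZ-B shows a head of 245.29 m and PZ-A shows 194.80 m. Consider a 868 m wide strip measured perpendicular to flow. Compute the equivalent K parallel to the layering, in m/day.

Flow is parallel to layering, so each bed carries its own Darcy discharge and the transmissivities add.
Σ(K_i·b_i) = 17.5×1.67 + 695×10.2 = 7118 m²/day.
Total thickness b = 11.87 m, so K_eq = Σ(K_i·b_i)/b = 599.7 m/day.

600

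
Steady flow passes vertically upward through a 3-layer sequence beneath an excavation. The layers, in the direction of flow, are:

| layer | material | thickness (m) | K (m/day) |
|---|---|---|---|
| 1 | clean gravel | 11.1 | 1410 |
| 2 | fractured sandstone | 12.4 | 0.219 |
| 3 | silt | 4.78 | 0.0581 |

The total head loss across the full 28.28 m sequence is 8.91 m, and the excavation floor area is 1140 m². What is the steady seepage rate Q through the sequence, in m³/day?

Flow is perpendicular to layering, so the layers act in series and the equivalent K is the thickness-weighted harmonic mean.
Total thickness L = 11.1 + 12.4 + 4.78 = 28.28 m.
Σ(b_i/K_i) = 11.1/1410 + 12.4/0.219 + 4.78/0.0581 = 138.9 d.
K_eq = L / Σ(b_i/K_i) = 28.28 / 138.9 = 0.2036 m/day.
Q = K_eq · A · (Δh/L) = 0.2036 × 1140 × (8.91/28.28) = 73.13 m³/day.

73.1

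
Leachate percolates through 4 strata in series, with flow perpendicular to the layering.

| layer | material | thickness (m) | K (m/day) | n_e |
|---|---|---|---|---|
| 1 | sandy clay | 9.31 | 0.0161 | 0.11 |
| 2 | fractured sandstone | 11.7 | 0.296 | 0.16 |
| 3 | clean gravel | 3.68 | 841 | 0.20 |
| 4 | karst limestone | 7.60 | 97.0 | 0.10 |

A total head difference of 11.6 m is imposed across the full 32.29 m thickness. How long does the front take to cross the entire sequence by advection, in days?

234

With flow normal to the layers, continuity requires the same specific discharge q through every layer.
Σ(b_i/K_i) = 9.31/0.0161 + 11.7/0.296 + 3.68/841 + 7.60/97.0 = 617.9 d.
q = Δh / Σ(b_i/K_i) = 11.6 / 617.9 = 0.01877 m/day.
In each layer the seepage velocity is v_i = q/n_i, so the layer transit time is t_i = b_i·n_i / q:
  layer 1 (sandy clay): t_1 = 9.31 × 0.11 / 0.01877 = 54.55 d
  layer 2 (fractured sandstone): t_2 = 11.7 × 0.16 / 0.01877 = 99.71 d
  layer 3 (clean gravel): t_3 = 3.68 × 0.20 / 0.01877 = 39.20 d
  layer 4 (karst limestone): t_4 = 7.60 × 0.10 / 0.01877 = 40.48 d
Total t = Σ t_i = 233.9 days.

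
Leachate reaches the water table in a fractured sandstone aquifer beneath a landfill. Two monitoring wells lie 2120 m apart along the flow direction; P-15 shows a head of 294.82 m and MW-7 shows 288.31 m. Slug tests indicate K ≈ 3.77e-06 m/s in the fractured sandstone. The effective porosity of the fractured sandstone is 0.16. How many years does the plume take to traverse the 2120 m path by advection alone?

Convert K: 3.77e-06 m/s × 86400 = 0.3257 m/day.
Hydraulic gradient i = (294.82 − 288.31) / 2120 = 6.51 / 2120 = 0.003071.
Darcy flux q = K · i = 0.3257 × 0.003071 = 0.001000 m/day.
Seepage velocity v = q / n_e = 0.001000 / 0.16 = 0.006251 m/day.
Travel time t = L / v = 2120 / 0.006251 = 3.391e+05 days = 928.5 years.

928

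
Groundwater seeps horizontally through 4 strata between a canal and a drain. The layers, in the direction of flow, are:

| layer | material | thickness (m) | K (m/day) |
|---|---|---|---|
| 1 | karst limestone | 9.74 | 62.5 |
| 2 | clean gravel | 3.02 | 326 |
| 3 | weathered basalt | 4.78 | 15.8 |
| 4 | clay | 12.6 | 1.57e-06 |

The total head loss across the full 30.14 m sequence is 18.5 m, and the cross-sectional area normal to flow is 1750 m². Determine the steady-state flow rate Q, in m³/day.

0.00403

Flow is perpendicular to layering, so the layers act in series and the equivalent K is the thickness-weighted harmonic mean.
Total thickness L = 9.74 + 3.02 + 4.78 + 12.6 = 30.14 m.
Σ(b_i/K_i) = 9.74/62.5 + 3.02/326 + 4.78/15.8 + 12.6/1.57e-06 = 8.025e+06 d.
K_eq = L / Σ(b_i/K_i) = 30.14 / 8.025e+06 = 3.756e-06 m/day.
Q = K_eq · A · (Δh/L) = 3.756e-06 × 1750 × (18.5/30.14) = 0.004034 m³/day.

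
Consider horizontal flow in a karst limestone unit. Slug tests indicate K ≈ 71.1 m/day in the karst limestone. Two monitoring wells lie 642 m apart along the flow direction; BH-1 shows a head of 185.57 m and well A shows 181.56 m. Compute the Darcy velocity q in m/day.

0.444

Hydraulic gradient i = (185.57 − 181.56) / 642 = 4.01 / 642 = 0.006246.
Specific discharge q = K · i = 71.10 × 0.006246 = 0.4441 m/day.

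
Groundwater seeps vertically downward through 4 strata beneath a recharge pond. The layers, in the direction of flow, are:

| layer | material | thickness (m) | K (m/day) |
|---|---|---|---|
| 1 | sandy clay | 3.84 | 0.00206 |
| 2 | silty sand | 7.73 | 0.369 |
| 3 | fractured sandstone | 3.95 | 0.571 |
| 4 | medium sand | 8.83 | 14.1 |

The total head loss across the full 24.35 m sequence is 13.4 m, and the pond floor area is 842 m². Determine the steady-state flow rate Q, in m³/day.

Flow is perpendicular to layering, so the layers act in series and the equivalent K is the thickness-weighted harmonic mean.
Total thickness L = 3.84 + 7.73 + 3.95 + 8.83 = 24.35 m.
Σ(b_i/K_i) = 3.84/0.00206 + 7.73/0.369 + 3.95/0.571 + 8.83/14.1 = 1893 d.
K_eq = L / Σ(b_i/K_i) = 24.35 / 1893 = 0.01287 m/day.
Q = K_eq · A · (Δh/L) = 0.01287 × 842 × (13.4/24.35) = 5.962 m³/day.

5.96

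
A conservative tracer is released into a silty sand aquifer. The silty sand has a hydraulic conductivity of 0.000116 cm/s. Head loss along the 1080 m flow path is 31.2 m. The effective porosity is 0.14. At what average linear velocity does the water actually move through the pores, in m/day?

0.0207

Convert K: 0.000116 cm/s × 864 = 0.1002 m/day.
Hydraulic gradient i = Δh / L = 31.2 / 1080 = 0.02889.
Darcy flux q = K · i = 0.1002 × 0.02889 = 0.002895 m/day.
Seepage velocity v = q / n_e = 0.002895 / 0.14 = 0.02068 m/day.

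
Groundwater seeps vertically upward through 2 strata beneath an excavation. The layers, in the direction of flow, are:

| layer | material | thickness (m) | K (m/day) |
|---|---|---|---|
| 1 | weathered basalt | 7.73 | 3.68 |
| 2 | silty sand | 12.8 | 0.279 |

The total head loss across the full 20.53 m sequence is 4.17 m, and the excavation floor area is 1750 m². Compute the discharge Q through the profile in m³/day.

Flow is perpendicular to layering, so the layers act in series and the equivalent K is the thickness-weighted harmonic mean.
Total thickness L = 7.73 + 12.8 = 20.53 m.
Σ(b_i/K_i) = 7.73/3.68 + 12.8/0.279 = 47.98 d.
K_eq = L / Σ(b_i/K_i) = 20.53 / 47.98 = 0.4279 m/day.
Q = K_eq · A · (Δh/L) = 0.4279 × 1750 × (4.17/20.53) = 152.1 m³/day.

152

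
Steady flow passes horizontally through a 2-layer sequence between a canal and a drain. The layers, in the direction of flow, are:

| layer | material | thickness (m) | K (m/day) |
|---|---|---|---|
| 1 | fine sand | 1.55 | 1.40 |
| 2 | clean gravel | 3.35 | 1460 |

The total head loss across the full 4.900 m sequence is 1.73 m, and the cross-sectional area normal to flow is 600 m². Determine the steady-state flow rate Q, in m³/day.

Flow is perpendicular to layering, so the layers act in series and the equivalent K is the thickness-weighted harmonic mean.
Total thickness L = 1.55 + 3.35 = 4.900 m.
Σ(b_i/K_i) = 1.55/1.40 + 3.35/1460 = 1.109 d.
K_eq = L / Σ(b_i/K_i) = 4.900 / 1.109 = 4.417 m/day.
Q = K_eq · A · (Δh/L) = 4.417 × 600 × (1.73/4.900) = 935.6 m³/day.

936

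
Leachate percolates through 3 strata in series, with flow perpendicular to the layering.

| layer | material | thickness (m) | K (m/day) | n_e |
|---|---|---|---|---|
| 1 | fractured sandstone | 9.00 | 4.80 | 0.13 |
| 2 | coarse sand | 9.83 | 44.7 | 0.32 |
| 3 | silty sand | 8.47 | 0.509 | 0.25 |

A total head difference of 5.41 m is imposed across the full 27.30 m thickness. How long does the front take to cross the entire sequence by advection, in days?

With flow normal to the layers, continuity requires the same specific discharge q through every layer.
Σ(b_i/K_i) = 9.00/4.80 + 9.83/44.7 + 8.47/0.509 = 18.74 d.
q = Δh / Σ(b_i/K_i) = 5.41 / 18.74 = 0.2888 m/day.
In each layer the seepage velocity is v_i = q/n_i, so the layer transit time is t_i = b_i·n_i / q:
  layer 1 (fractured sandstone): t_1 = 9.00 × 0.13 / 0.2888 = 4.052 d
  layer 2 (coarse sand): t_2 = 9.83 × 0.32 / 0.2888 = 10.89 d
  layer 3 (silty sand): t_3 = 8.47 × 0.25 / 0.2888 = 7.333 d
Total t = Σ t_i = 22.28 days.

22.3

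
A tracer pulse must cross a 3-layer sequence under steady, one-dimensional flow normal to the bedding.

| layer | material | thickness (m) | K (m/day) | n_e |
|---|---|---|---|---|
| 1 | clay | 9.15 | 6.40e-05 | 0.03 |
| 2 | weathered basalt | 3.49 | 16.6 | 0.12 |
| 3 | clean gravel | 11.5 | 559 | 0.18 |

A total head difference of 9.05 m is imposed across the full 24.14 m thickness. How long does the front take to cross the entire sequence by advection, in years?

With flow normal to the layers, continuity requires the same specific discharge q through every layer.
Σ(b_i/K_i) = 9.15/6.40e-05 + 3.49/16.6 + 11.5/559 = 1.430e+05 d.
q = Δh / Σ(b_i/K_i) = 9.05 / 1.430e+05 = 6.330e-05 m/day.
In each layer the seepage velocity is v_i = q/n_i, so the layer transit time is t_i = b_i·n_i / q:
  layer 1 (clay): t_1 = 9.15 × 0.03 / 6.330e-05 = 4336 d
  layer 2 (weathered basalt): t_2 = 3.49 × 0.12 / 6.330e-05 = 6616 d
  layer 3 (clean gravel): t_3 = 11.5 × 0.18 / 6.330e-05 = 32701 d
Total t = Σ t_i = 43654 days = 119.5 years.

120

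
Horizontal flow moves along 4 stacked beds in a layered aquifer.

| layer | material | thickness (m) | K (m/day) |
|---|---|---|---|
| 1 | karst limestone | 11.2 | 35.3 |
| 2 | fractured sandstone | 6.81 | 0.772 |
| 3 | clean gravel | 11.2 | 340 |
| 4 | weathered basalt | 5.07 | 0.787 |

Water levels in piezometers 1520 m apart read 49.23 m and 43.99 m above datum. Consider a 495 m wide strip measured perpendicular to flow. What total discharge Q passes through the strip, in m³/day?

7190

Flow is parallel to layering, so each bed carries its own Darcy discharge and the transmissivities add.
Σ(K_i·b_i) = 35.3×11.2 + 0.772×6.81 + 340×11.2 + 0.787×5.07 = 4213 m²/day.
Hydraulic gradient i = (49.23 − 43.99) / 1520 = 5.24 / 1520 = 0.003447.
Q = Σ(K_i·b_i) · W · i = 4213 × 495 × 0.003447 = 7189 m³/day.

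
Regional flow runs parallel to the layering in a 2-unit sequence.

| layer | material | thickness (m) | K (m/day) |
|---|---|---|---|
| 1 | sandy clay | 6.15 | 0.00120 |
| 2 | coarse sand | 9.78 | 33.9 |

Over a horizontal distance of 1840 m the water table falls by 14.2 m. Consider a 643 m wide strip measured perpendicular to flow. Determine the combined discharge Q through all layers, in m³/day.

Flow is parallel to layering, so each bed carries its own Darcy discharge and the transmissivities add.
Σ(K_i·b_i) = 0.00120×6.15 + 33.9×9.78 = 331.5 m²/day.
Hydraulic gradient i = Δh / L = 14.2 / 1840 = 0.007717.
Q = Σ(K_i·b_i) · W · i = 331.5 × 643 × 0.007717 = 1645 m³/day.

1650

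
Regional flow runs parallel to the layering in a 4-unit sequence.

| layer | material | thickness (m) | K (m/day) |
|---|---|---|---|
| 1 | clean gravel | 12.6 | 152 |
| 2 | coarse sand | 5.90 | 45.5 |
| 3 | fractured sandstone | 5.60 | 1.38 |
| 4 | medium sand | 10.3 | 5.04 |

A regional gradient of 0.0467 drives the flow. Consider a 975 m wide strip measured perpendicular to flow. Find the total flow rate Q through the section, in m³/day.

Flow is parallel to layering, so each bed carries its own Darcy discharge and the transmissivities add.
Σ(K_i·b_i) = 152×12.6 + 45.5×5.90 + 1.38×5.60 + 5.04×10.3 = 2243 m²/day.
Hydraulic gradient i = 0.0467.
Q = Σ(K_i·b_i) · W · i = 2243 × 975 × 0.04670 = 1.021e+05 m³/day.

102000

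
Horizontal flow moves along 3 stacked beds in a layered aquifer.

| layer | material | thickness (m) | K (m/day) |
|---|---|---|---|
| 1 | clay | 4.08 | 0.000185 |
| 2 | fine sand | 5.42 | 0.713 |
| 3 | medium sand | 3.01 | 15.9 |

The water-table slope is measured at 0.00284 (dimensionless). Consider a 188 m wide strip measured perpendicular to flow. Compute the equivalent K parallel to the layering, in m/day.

Flow is parallel to layering, so each bed carries its own Darcy discharge and the transmissivities add.
Σ(K_i·b_i) = 0.000185×4.08 + 0.713×5.42 + 15.9×3.01 = 51.72 m²/day.
Total thickness b = 12.51 m, so K_eq = Σ(K_i·b_i)/b = 4.135 m/day.

4.13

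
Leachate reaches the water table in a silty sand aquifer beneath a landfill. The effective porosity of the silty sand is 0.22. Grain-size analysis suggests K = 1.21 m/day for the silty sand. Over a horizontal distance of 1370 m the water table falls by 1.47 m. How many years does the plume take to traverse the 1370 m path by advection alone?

Hydraulic gradient i = Δh / L = 1.47 / 1370 = 0.001073.
Darcy flux q = K · i = 1.210 × 0.001073 = 0.001298 m/day.
Seepage velocity v = q / n_e = 0.001298 / 0.22 = 0.005901 m/day.
Travel time t = L / v = 1370 / 0.005901 = 2.321e+05 days = 635.6 years.

636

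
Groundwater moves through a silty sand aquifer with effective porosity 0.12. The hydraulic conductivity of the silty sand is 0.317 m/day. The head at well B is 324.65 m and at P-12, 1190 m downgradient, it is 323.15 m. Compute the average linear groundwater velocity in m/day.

0.00333

Hydraulic gradient i = (324.65 − 323.15) / 1190 = 1.5 / 1190 = 0.001261.
Darcy flux q = K · i = 0.3170 × 0.001261 = 0.0003996 m/day.
Seepage velocity v = q / n_e = 0.0003996 / 0.12 = 0.003330 m/day.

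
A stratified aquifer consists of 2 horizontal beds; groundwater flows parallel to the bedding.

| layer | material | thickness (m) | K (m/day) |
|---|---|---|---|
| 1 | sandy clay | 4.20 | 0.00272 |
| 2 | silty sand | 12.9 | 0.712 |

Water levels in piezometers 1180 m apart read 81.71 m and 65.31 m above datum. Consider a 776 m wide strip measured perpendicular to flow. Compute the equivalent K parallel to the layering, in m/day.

0.538

Flow is parallel to layering, so each bed carries its own Darcy discharge and the transmissivities add.
Σ(K_i·b_i) = 0.00272×4.20 + 0.712×12.9 = 9.196 m²/day.
Total thickness b = 17.10 m, so K_eq = Σ(K_i·b_i)/b = 0.5378 m/day.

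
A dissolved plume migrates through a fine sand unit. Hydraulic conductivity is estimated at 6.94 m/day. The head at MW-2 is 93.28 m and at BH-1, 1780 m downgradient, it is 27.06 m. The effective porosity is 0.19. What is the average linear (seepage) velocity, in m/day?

1.36

Hydraulic gradient i = (93.28 − 27.06) / 1780 = 66.22 / 1780 = 0.03720.
Darcy flux q = K · i = 6.940 × 0.03720 = 0.2582 m/day.
Seepage velocity v = q / n_e = 0.2582 / 0.19 = 1.359 m/day.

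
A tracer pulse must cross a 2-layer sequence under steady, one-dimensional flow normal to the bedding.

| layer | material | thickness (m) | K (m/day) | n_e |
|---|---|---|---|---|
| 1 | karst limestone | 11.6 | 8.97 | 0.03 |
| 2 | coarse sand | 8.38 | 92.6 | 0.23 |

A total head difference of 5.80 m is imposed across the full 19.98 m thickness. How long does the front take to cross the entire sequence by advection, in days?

With flow normal to the layers, continuity requires the same specific discharge q through every layer.
Σ(b_i/K_i) = 11.6/8.97 + 8.38/92.6 = 1.384 d.
q = Δh / Σ(b_i/K_i) = 5.80 / 1.384 = 4.192 m/day.
In each layer the seepage velocity is v_i = q/n_i, so the layer transit time is t_i = b_i·n_i / q:
  layer 1 (karst limestone): t_1 = 11.6 × 0.03 / 4.192 = 0.08302 d
  layer 2 (coarse sand): t_2 = 8.38 × 0.23 / 4.192 = 0.4598 d
Total t = Σ t_i = 0.5428 days.

0.543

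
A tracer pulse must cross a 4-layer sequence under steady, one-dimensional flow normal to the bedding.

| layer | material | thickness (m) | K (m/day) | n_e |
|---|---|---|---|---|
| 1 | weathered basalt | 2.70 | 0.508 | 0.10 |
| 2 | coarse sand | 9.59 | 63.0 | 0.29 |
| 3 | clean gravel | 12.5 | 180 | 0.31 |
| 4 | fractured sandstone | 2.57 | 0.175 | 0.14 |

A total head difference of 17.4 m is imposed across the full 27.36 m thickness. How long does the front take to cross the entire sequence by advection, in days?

With flow normal to the layers, continuity requires the same specific discharge q through every layer.
Σ(b_i/K_i) = 2.70/0.508 + 9.59/63.0 + 12.5/180 + 2.57/0.175 = 20.22 d.
q = Δh / Σ(b_i/K_i) = 17.4 / 20.22 = 0.8604 m/day.
In each layer the seepage velocity is v_i = q/n_i, so the layer transit time is t_i = b_i·n_i / q:
  layer 1 (weathered basalt): t_1 = 2.70 × 0.10 / 0.8604 = 0.3138 d
  layer 2 (coarse sand): t_2 = 9.59 × 0.29 / 0.8604 = 3.232 d
  layer 3 (clean gravel): t_3 = 12.5 × 0.31 / 0.8604 = 4.504 d
  layer 4 (fractured sandstone): t_4 = 2.57 × 0.14 / 0.8604 = 0.4182 d
Total t = Σ t_i = 8.468 days.

8.47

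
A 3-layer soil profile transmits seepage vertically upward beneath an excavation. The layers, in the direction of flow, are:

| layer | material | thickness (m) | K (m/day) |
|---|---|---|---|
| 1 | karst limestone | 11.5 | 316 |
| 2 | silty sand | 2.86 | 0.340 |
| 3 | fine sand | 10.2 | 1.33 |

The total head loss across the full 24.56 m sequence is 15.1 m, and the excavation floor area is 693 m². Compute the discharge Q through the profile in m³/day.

649

Flow is perpendicular to layering, so the layers act in series and the equivalent K is the thickness-weighted harmonic mean.
Total thickness L = 11.5 + 2.86 + 10.2 = 24.56 m.
Σ(b_i/K_i) = 11.5/316 + 2.86/0.340 + 10.2/1.33 = 16.12 d.
K_eq = L / Σ(b_i/K_i) = 24.56 / 16.12 = 1.524 m/day.
Q = K_eq · A · (Δh/L) = 1.524 × 693 × (15.1/24.56) = 649.3 m³/day.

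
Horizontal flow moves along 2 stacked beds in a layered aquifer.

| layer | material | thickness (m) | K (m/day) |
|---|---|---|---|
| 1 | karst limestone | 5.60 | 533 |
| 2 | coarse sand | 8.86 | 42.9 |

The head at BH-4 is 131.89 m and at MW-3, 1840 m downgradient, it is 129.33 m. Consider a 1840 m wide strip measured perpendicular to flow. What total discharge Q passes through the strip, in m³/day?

8610

Flow is parallel to layering, so each bed carries its own Darcy discharge and the transmissivities add.
Σ(K_i·b_i) = 533×5.60 + 42.9×8.86 = 3365 m²/day.
Hydraulic gradient i = (131.89 − 129.33) / 1840 = 2.56 / 1840 = 0.001391.
Q = Σ(K_i·b_i) · W · i = 3365 × 1840 × 0.001391 = 8614 m³/day.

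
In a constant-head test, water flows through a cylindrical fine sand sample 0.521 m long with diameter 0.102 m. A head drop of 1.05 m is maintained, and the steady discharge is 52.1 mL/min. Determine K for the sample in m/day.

4.56

Cross-sectional area A = π·(d/2)² = π × (0.102/2)² = 0.008171 m².
Convert discharge: 52.1 mL/min = 8.683e-07 m³/s.
Darcy's law rearranged: K = Q·L / (A·Δh) = 8.683e-07 × 0.521 / (0.008171 × 1.05) = 5.273e-05 m/s = 4.556 m/day.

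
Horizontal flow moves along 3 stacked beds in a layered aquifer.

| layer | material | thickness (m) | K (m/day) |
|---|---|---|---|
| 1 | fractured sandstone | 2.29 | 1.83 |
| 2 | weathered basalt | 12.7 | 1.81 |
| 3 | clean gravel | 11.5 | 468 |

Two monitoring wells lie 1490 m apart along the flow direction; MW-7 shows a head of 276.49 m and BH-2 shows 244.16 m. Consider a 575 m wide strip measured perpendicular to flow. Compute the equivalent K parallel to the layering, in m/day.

204

Flow is parallel to layering, so each bed carries its own Darcy discharge and the transmissivities add.
Σ(K_i·b_i) = 1.83×2.29 + 1.81×12.7 + 468×11.5 = 5409 m²/day.
Total thickness b = 26.49 m, so K_eq = Σ(K_i·b_i)/b = 204.2 m/day.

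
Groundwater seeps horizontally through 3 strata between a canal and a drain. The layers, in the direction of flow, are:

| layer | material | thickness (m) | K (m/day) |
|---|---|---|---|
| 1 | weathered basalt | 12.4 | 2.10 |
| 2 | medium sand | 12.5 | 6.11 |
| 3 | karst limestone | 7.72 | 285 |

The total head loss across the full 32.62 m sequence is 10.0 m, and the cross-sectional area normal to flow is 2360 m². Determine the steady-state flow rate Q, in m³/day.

Flow is perpendicular to layering, so the layers act in series and the equivalent K is the thickness-weighted harmonic mean.
Total thickness L = 12.4 + 12.5 + 7.72 = 32.62 m.
Σ(b_i/K_i) = 12.4/2.10 + 12.5/6.11 + 7.72/285 = 7.978 d.
K_eq = L / Σ(b_i/K_i) = 32.62 / 7.978 = 4.089 m/day.
Q = K_eq · A · (Δh/L) = 4.089 × 2360 × (10.0/32.62) = 2958 m³/day.

2960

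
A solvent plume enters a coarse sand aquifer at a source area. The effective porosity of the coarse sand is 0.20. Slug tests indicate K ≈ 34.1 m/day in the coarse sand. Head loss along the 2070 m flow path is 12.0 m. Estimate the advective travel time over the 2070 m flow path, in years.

Hydraulic gradient i = Δh / L = 12.0 / 2070 = 0.005797.
Darcy flux q = K · i = 34.10 × 0.005797 = 0.1977 m/day.
Seepage velocity v = q / n_e = 0.1977 / 0.20 = 0.9884 m/day.
Travel time t = L / v = 2070 / 0.9884 = 2094 days = 5.734 years.

5.73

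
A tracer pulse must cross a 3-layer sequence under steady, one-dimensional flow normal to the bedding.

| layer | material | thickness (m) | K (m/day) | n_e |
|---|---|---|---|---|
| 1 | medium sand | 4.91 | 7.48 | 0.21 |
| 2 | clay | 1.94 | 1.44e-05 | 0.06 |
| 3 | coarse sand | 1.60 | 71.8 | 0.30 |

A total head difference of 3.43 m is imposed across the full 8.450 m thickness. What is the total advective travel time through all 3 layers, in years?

175

With flow normal to the layers, continuity requires the same specific discharge q through every layer.
Σ(b_i/K_i) = 4.91/7.48 + 1.94/1.44e-05 + 1.60/71.8 = 1.347e+05 d.
q = Δh / Σ(b_i/K_i) = 3.43 / 1.347e+05 = 2.546e-05 m/day.
In each layer the seepage velocity is v_i = q/n_i, so the layer transit time is t_i = b_i·n_i / q:
  layer 1 (medium sand): t_1 = 4.91 × 0.21 / 2.546e-05 = 40499 d
  layer 2 (clay): t_2 = 1.94 × 0.06 / 2.546e-05 = 4572 d
  layer 3 (coarse sand): t_3 = 1.60 × 0.30 / 2.546e-05 = 18853 d
Total t = Σ t_i = 63925 days = 175.0 years.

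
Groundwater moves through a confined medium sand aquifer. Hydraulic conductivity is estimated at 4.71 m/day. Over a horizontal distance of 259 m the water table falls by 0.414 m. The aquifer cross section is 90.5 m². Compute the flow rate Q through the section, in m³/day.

0.681

Hydraulic gradient i = Δh / L = 0.414 / 259 = 0.001598.
Darcy's law: Q = K · A · i = 4.710 × 90.50 × 0.001598 = 0.6813 m³/day.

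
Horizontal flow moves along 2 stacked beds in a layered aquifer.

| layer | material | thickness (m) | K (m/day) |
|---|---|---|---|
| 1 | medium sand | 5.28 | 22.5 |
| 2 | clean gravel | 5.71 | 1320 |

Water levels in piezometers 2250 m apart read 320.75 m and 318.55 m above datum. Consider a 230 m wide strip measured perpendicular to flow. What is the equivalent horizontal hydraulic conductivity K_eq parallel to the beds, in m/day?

Flow is parallel to layering, so each bed carries its own Darcy discharge and the transmissivities add.
Σ(K_i·b_i) = 22.5×5.28 + 1320×5.71 = 7656 m²/day.
Total thickness b = 10.99 m, so K_eq = Σ(K_i·b_i)/b = 696.6 m/day.

697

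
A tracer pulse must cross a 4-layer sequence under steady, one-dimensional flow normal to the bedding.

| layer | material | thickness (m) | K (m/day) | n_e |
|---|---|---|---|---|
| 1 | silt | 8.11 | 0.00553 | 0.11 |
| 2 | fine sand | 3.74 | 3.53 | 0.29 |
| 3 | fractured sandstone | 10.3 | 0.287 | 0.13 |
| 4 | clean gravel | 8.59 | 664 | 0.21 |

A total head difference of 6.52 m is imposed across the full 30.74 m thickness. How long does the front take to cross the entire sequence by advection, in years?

With flow normal to the layers, continuity requires the same specific discharge q through every layer.
Σ(b_i/K_i) = 8.11/0.00553 + 3.74/3.53 + 10.3/0.287 + 8.59/664 = 1504 d.
q = Δh / Σ(b_i/K_i) = 6.52 / 1504 = 0.004337 m/day.
In each layer the seepage velocity is v_i = q/n_i, so the layer transit time is t_i = b_i·n_i / q:
  layer 1 (silt): t_1 = 8.11 × 0.11 / 0.004337 = 205.7 d
  layer 2 (fine sand): t_2 = 3.74 × 0.29 / 0.004337 = 250.1 d
  layer 3 (fractured sandstone): t_3 = 10.3 × 0.13 / 0.004337 = 308.8 d
  layer 4 (clean gravel): t_4 = 8.59 × 0.21 / 0.004337 = 416.0 d
Total t = Σ t_i = 1181 days = 3.232 years.

3.23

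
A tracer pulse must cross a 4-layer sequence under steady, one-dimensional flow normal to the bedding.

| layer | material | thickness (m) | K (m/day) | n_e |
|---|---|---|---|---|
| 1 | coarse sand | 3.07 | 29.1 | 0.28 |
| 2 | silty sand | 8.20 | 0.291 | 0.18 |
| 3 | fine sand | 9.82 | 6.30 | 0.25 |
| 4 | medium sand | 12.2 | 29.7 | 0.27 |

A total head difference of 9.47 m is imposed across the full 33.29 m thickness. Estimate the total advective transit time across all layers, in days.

25.8

With flow normal to the layers, continuity requires the same specific discharge q through every layer.
Σ(b_i/K_i) = 3.07/29.1 + 8.20/0.291 + 9.82/6.30 + 12.2/29.7 = 30.25 d.
q = Δh / Σ(b_i/K_i) = 9.47 / 30.25 = 0.3130 m/day.
In each layer the seepage velocity is v_i = q/n_i, so the layer transit time is t_i = b_i·n_i / q:
  layer 1 (coarse sand): t_1 = 3.07 × 0.28 / 0.3130 = 2.746 d
  layer 2 (silty sand): t_2 = 8.20 × 0.18 / 0.3130 = 4.715 d
  layer 3 (fine sand): t_3 = 9.82 × 0.25 / 0.3130 = 7.843 d
  layer 4 (medium sand): t_4 = 12.2 × 0.27 / 0.3130 = 10.52 d
Total t = Σ t_i = 25.83 days.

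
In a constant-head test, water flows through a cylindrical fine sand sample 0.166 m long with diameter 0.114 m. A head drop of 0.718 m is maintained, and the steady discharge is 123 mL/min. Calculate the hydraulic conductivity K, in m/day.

4.01

Cross-sectional area A = π·(d/2)² = π × (0.114/2)² = 0.01021 m².
Convert discharge: 123 mL/min = 2.050e-06 m³/s.
Darcy's law rearranged: K = Q·L / (A·Δh) = 2.050e-06 × 0.166 / (0.01021 × 0.718) = 4.643e-05 m/s = 4.012 m/day.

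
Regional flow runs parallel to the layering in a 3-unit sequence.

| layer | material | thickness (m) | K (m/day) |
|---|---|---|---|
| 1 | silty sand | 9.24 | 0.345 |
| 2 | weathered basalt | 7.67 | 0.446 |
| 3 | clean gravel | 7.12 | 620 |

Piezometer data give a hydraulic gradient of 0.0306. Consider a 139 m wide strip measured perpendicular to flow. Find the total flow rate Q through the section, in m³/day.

Flow is parallel to layering, so each bed carries its own Darcy discharge and the transmissivities add.
Σ(K_i·b_i) = 0.345×9.24 + 0.446×7.67 + 620×7.12 = 4421 m²/day.
Hydraulic gradient i = 0.0306.
Q = Σ(K_i·b_i) · W · i = 4421 × 139 × 0.03060 = 18804 m³/day.

18800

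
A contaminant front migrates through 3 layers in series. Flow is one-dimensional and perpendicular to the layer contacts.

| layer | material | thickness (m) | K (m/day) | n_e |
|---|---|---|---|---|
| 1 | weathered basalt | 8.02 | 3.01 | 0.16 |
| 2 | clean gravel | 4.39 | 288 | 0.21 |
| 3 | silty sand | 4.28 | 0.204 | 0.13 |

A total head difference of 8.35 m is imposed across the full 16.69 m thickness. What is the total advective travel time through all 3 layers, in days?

With flow normal to the layers, continuity requires the same specific discharge q through every layer.
Σ(b_i/K_i) = 8.02/3.01 + 4.39/288 + 4.28/0.204 = 23.66 d.
q = Δh / Σ(b_i/K_i) = 8.35 / 23.66 = 0.3529 m/day.
In each layer the seepage velocity is v_i = q/n_i, so the layer transit time is t_i = b_i·n_i / q:
  layer 1 (weathered basalt): t_1 = 8.02 × 0.16 / 0.3529 = 3.636 d
  layer 2 (clean gravel): t_2 = 4.39 × 0.21 / 0.3529 = 2.612 d
  layer 3 (silty sand): t_3 = 4.28 × 0.13 / 0.3529 = 1.577 d
Total t = Σ t_i = 7.825 days.

7.82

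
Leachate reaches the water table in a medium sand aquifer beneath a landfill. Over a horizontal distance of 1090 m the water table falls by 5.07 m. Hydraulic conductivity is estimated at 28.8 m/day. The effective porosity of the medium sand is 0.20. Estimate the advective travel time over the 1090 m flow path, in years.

Hydraulic gradient i = Δh / L = 5.07 / 1090 = 0.004651.
Darcy flux q = K · i = 28.80 × 0.004651 = 0.1340 m/day.
Seepage velocity v = q / n_e = 0.1340 / 0.20 = 0.6698 m/day.
Travel time t = L / v = 1090 / 0.6698 = 1627 days = 4.455 years.

4.46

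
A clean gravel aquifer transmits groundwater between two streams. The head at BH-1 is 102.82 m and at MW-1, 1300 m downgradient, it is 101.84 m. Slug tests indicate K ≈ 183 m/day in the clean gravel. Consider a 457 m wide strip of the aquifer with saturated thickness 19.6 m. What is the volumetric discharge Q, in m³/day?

Cross-sectional area A = 457 × 19.6 = 8957 m².
Hydraulic gradient i = (102.82 − 101.84) / 1300 = 0.98 / 1300 = 0.0007538.
Darcy's law: Q = K · A · i = 183.0 × 8957 × 0.0007538 = 1236 m³/day.

1240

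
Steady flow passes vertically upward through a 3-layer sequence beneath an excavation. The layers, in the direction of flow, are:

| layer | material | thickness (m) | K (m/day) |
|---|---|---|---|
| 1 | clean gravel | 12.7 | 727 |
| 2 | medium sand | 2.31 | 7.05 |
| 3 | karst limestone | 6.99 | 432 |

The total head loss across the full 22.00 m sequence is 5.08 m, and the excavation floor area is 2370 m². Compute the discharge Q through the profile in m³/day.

Flow is perpendicular to layering, so the layers act in series and the equivalent K is the thickness-weighted harmonic mean.
Total thickness L = 12.7 + 2.31 + 6.99 = 22.00 m.
Σ(b_i/K_i) = 12.7/727 + 2.31/7.05 + 6.99/432 = 0.3613 d.
K_eq = L / Σ(b_i/K_i) = 22.00 / 0.3613 = 60.89 m/day.
Q = K_eq · A · (Δh/L) = 60.89 × 2370 × (5.08/22.00) = 33322 m³/day.

33300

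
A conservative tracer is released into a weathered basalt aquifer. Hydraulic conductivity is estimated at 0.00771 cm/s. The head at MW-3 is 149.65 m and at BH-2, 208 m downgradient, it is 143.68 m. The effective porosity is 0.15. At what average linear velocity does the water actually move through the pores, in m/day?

Convert K: 0.00771 cm/s × 864 = 6.661 m/day.
Hydraulic gradient i = (149.65 − 143.68) / 208 = 5.97 / 208 = 0.02870.
Darcy flux q = K · i = 6.661 × 0.02870 = 0.1912 m/day.
Seepage velocity v = q / n_e = 0.1912 / 0.15 = 1.275 m/day.

1.27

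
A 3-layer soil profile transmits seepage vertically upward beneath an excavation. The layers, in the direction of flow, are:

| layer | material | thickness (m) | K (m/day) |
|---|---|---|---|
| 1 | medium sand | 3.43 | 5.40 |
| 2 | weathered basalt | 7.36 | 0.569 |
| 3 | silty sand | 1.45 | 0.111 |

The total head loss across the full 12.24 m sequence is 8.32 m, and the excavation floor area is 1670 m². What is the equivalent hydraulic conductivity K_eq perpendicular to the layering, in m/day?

0.460

Flow is perpendicular to layering, so the layers act in series and the equivalent K is the thickness-weighted harmonic mean.
Total thickness L = 3.43 + 7.36 + 1.45 = 12.24 m.
Σ(b_i/K_i) = 3.43/5.40 + 7.36/0.569 + 1.45/0.111 = 26.63 d.
K_eq = L / Σ(b_i/K_i) = 12.24 / 26.63 = 0.4596 m/day.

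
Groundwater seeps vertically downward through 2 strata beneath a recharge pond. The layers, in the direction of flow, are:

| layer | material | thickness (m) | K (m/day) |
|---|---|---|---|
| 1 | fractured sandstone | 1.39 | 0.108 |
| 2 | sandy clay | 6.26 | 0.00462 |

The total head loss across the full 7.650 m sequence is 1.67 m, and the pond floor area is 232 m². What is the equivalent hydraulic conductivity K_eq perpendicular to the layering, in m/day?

Flow is perpendicular to layering, so the layers act in series and the equivalent K is the thickness-weighted harmonic mean.
Total thickness L = 1.39 + 6.26 = 7.650 m.
Σ(b_i/K_i) = 1.39/0.108 + 6.26/0.00462 = 1368 d.
K_eq = L / Σ(b_i/K_i) = 7.650 / 1368 = 0.005593 m/day.

0.00559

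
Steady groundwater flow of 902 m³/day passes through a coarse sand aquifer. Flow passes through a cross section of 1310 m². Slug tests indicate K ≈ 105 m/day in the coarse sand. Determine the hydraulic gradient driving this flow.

From Q = K·A·i, i = Q / (K·A) = 902 / (105.0 × 1310) = 0.006558.

0.00656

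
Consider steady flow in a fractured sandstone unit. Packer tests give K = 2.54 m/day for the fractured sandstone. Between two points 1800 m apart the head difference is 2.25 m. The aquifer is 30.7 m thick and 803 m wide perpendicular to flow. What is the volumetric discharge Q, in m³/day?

78.3

Cross-sectional area A = 803 × 30.7 = 24652 m².
Hydraulic gradient i = Δh / L = 2.25 / 1800 = 0.001250.
Darcy's law: Q = K · A · i = 2.540 × 24652 × 0.001250 = 78.27 m³/day.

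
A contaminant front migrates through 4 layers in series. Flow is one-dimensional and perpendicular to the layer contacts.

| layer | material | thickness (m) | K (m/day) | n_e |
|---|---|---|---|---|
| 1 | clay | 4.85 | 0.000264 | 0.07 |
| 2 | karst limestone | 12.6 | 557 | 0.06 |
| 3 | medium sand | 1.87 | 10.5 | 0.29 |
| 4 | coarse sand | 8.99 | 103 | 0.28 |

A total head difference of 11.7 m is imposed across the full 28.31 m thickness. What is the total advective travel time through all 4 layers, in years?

With flow normal to the layers, continuity requires the same specific discharge q through every layer.
Σ(b_i/K_i) = 4.85/0.000264 + 12.6/557 + 1.87/10.5 + 8.99/103 = 18372 d.
q = Δh / Σ(b_i/K_i) = 11.7 / 18372 = 0.0006369 m/day.
In each layer the seepage velocity is v_i = q/n_i, so the layer transit time is t_i = b_i·n_i / q:
  layer 1 (clay): t_1 = 4.85 × 0.07 / 0.0006369 = 533.1 d
  layer 2 (karst limestone): t_2 = 12.6 × 0.06 / 0.0006369 = 1187 d
  layer 3 (medium sand): t_3 = 1.87 × 0.29 / 0.0006369 = 851.5 d
  layer 4 (coarse sand): t_4 = 8.99 × 0.28 / 0.0006369 = 3953 d
Total t = Σ t_i = 6524 days = 17.86 years.

17.9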